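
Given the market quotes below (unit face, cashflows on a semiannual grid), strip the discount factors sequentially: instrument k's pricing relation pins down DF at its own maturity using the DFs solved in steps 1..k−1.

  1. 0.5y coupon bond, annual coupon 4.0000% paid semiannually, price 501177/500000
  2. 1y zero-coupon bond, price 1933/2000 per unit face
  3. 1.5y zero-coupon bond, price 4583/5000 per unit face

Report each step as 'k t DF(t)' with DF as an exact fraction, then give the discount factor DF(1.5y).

step 1 [0.5y] bond c/2=1/50: DF=(501177/500000 − 1/50·(0))/(1+1/50) = 9827/10000 ≈ 0.982700
step 2 [1y] zero: DF = P = 1933/2000 ≈ 0.966500
step 3 [1.5y] zero: DF = P = 4583/5000 ≈ 0.916600

1 1/2 9827/10000
2 1 1933/2000
3 3/2 4583/5000
DF(1.5y) = 4583/5000 ≈ 0.916600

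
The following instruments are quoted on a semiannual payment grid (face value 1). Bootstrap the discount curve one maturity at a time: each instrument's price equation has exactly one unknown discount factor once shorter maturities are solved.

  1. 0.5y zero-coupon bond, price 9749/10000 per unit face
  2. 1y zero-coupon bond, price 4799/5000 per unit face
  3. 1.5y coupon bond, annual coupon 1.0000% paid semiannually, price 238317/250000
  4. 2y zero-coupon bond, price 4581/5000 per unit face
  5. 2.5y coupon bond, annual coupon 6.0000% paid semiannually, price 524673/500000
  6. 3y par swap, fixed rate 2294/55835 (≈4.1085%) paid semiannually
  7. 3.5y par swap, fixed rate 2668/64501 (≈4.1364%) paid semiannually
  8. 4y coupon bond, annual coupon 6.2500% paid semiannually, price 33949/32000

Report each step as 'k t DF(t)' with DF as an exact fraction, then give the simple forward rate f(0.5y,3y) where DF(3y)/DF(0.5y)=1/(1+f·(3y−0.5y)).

1 1/2 9749/10000
2 1 4799/5000
3 3/2 9389/10000
4 2 4581/5000
5 5/2 2271/2500
6 3 8853/10000
7 7/2 4333/5000
8 4 8333/10000
f(0.5y,3y) = ((9749/10000)/(8853/10000) − 1)/(5/2) = 1792/44265 ≈ 4.0483%

step 1 [0.5y] zero: DF = P = 9749/10000 ≈ 0.974900
step 2 [1y] zero: DF = P = 4799/5000 ≈ 0.959800
step 3 [1.5y] bond c/2=1/200: DF=(238317/250000 − 1/200·(0.974900+0.959800))/(1+1/200) = 9389/10000 ≈ 0.938900
step 4 [2y] zero: DF = P = 4581/5000 ≈ 0.916200
step 5 [2.5y] bond c/2=3/100: DF=(524673/500000 − 3/100·(0.974900+0.959800+0.938900+0.916200))/(1+3/100) = 2271/2500 ≈ 0.908400
step 6 [3y] swap r/2=1147/55835: DF=(1 − 1147/55835·(0.974900+0.959800+0.938900+0.916200+0.908400))/(1+1147/55835) = 8853/10000 ≈ 0.885300
step 7 [3.5y] swap r/2=1334/64501: DF=(1 − 1334/64501·(0.974900+0.959800+0.938900+0.916200+0.908400+0.885300))/(1+1334/64501) = 4333/5000 ≈ 0.866600
step 8 [4y] bond c/2=1/32: DF=(33949/32000 − 1/32·(0.974900+0.959800+0.938900+0.916200+0.908400+0.885300+0.866600))/(1+1/32) = 8333/10000 ≈ 0.833300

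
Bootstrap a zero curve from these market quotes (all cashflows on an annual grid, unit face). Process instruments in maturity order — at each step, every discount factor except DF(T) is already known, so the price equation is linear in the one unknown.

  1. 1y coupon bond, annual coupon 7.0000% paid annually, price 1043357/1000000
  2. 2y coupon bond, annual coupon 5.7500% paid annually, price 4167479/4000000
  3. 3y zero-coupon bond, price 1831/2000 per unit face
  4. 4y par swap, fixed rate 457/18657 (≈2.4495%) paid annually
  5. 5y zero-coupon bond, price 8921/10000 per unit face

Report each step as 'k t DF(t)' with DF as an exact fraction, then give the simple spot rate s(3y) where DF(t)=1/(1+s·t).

step 1 [1y] bond c/1=7/100: DF=(1043357/1000000 − 7/100·(0))/(1+7/100) = 9751/10000 ≈ 0.975100
step 2 [2y] bond c/1=23/400: DF=(4167479/4000000 − 23/400·(0.975100))/(1+23/400) = 4661/5000 ≈ 0.932200
step 3 [3y] zero: DF = P = 1831/2000 ≈ 0.915500
step 4 [4y] swap r/1=457/18657: DF=(1 − 457/18657·(0.975100+0.932200+0.915500))/(1+457/18657) = 4543/5000 ≈ 0.908600
step 5 [5y] zero: DF = P = 8921/10000 ≈ 0.892100

1 1 9751/10000
2 2 4661/5000
3 3 1831/2000
4 4 4543/5000
5 5 8921/10000
s(3y) = (1/(1831/2000) − 1)/(3) = 169/5493 ≈ 3.0766%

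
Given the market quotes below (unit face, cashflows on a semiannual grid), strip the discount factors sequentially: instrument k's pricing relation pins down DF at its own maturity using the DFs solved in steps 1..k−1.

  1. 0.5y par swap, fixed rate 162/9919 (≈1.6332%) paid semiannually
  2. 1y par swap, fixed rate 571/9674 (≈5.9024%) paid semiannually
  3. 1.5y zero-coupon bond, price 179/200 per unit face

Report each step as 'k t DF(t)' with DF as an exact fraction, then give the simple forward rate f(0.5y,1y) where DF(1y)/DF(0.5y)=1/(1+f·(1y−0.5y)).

step 1 [0.5y] swap r/2=81/9919: DF=(1 − 81/9919·(0))/(1+81/9919) = 9919/10000 ≈ 0.991900
step 2 [1y] swap r/2=571/19348: DF=(1 − 571/19348·(0.991900))/(1+571/19348) = 9429/10000 ≈ 0.942900
step 3 [1.5y] zero: DF = P = 179/200 ≈ 0.895000

1 1/2 9919/10000
2 1 9429/10000
3 3/2 179/200
f(0.5y,1y) = ((9919/10000)/(9429/10000) − 1)/(1/2) = 140/1347 ≈ 10.3935%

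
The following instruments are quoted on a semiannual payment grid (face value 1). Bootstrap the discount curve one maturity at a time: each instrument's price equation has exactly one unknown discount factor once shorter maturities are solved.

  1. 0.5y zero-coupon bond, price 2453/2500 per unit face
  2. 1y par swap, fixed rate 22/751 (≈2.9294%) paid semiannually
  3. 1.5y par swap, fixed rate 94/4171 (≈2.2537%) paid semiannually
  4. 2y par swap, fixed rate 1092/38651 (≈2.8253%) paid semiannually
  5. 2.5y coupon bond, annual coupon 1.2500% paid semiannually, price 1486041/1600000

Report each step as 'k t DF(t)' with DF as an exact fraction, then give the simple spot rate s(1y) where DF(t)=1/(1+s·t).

1 1/2 2453/2500
2 1 4857/5000
3 3/2 9671/10000
4 2 4727/5000
5 5/2 899/1000
s(1y) = (1/(4857/5000) − 1)/(1) = 143/4857 ≈ 2.9442%

step 1 [0.5y] zero: DF = P = 2453/2500 ≈ 0.981200
step 2 [1y] swap r/2=11/751: DF=(1 − 11/751·(0.981200))/(1+11/751) = 4857/5000 ≈ 0.971400
step 3 [1.5y] swap r/2=47/4171: DF=(1 − 47/4171·(0.981200+0.971400))/(1+47/4171) = 9671/10000 ≈ 0.967100
step 4 [2y] swap r/2=546/38651: DF=(1 − 546/38651·(0.981200+0.971400+0.967100))/(1+546/38651) = 4727/5000 ≈ 0.945400
step 5 [2.5y] bond c/2=1/160: DF=(1486041/1600000 − 1/160·(0.981200+0.971400+0.967100+0.945400))/(1+1/160) = 899/1000 ≈ 0.899000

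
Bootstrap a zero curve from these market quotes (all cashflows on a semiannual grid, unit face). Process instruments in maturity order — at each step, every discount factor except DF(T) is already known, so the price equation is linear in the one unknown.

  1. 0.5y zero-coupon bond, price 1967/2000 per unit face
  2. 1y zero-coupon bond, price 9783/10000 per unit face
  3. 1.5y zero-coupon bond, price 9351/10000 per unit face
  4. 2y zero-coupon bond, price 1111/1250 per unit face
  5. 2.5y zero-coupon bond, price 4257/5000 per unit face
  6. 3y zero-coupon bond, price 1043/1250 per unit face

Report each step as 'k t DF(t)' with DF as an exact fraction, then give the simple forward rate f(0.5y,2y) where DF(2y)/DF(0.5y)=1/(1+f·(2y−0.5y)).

1 1/2 1967/2000
2 1 9783/10000
3 3/2 9351/10000
4 2 1111/1250
5 5/2 4257/5000
6 3 1043/1250
f(0.5y,2y) = ((1967/2000)/(1111/1250) − 1)/(3/2) = 947/13332 ≈ 7.1032%

step 1 [0.5y] zero: DF = P = 1967/2000 ≈ 0.983500
step 2 [1y] zero: DF = P = 9783/10000 ≈ 0.978300
step 3 [1.5y] zero: DF = P = 9351/10000 ≈ 0.935100
step 4 [2y] zero: DF = P = 1111/1250 ≈ 0.888800
step 5 [2.5y] zero: DF = P = 4257/5000 ≈ 0.851400
step 6 [3y] zero: DF = P = 1043/1250 ≈ 0.834400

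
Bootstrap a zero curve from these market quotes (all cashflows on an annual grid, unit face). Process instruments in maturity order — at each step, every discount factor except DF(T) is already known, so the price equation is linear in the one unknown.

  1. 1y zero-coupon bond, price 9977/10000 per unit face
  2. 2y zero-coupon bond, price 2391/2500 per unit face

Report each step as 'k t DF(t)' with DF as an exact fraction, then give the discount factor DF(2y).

step 1 [1y] zero: DF = P = 9977/10000 ≈ 0.997700
step 2 [2y] zero: DF = P = 2391/2500 ≈ 0.956400

1 1 9977/10000
2 2 2391/2500
DF(2y) = 2391/2500 ≈ 0.956400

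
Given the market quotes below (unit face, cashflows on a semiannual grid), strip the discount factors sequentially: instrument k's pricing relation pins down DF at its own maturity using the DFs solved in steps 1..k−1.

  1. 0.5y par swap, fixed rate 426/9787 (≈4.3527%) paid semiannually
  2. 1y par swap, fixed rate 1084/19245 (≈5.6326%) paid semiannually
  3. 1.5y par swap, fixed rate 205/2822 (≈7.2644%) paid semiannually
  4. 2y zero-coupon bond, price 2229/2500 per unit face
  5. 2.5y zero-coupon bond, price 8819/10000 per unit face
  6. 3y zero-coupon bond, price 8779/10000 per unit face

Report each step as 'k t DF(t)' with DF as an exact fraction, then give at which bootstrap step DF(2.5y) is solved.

step 1 [0.5y] swap r/2=213/9787: DF=(1 − 213/9787·(0))/(1+213/9787) = 9787/10000 ≈ 0.978700
step 2 [1y] swap r/2=542/19245: DF=(1 − 542/19245·(0.978700))/(1+542/19245) = 4729/5000 ≈ 0.945800
step 3 [1.5y] swap r/2=205/5644: DF=(1 − 205/5644·(0.978700+0.945800))/(1+205/5644) = 359/400 ≈ 0.897500
step 4 [2y] zero: DF = P = 2229/2500 ≈ 0.891600
step 5 [2.5y] zero: DF = P = 8819/10000 ≈ 0.881900
step 6 [3y] zero: DF = P = 8779/10000 ≈ 0.877900

1 1/2 9787/10000
2 1 4729/5000
3 3/2 359/400
4 2 2229/2500
5 5/2 8819/10000
6 3 8779/10000
DF(2.5y) is solved at step 5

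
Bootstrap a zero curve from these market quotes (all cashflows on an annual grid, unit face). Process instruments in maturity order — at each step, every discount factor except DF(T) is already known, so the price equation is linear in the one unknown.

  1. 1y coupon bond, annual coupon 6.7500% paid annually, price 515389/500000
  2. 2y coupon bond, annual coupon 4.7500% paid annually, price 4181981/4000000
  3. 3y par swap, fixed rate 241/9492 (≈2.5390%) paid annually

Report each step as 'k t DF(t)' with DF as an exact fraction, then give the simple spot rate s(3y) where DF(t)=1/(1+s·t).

step 1 [1y] bond c/1=27/400: DF=(515389/500000 − 27/400·(0))/(1+27/400) = 1207/1250 ≈ 0.965600
step 2 [2y] bond c/1=19/400: DF=(4181981/4000000 − 19/400·(0.965600))/(1+19/400) = 9543/10000 ≈ 0.954300
step 3 [3y] swap r/1=241/9492: DF=(1 − 241/9492·(0.965600+0.954300))/(1+241/9492) = 9277/10000 ≈ 0.927700

1 1 1207/1250
2 2 9543/10000
3 3 9277/10000
s(3y) = (1/(9277/10000) − 1)/(3) = 241/9277 ≈ 2.5978%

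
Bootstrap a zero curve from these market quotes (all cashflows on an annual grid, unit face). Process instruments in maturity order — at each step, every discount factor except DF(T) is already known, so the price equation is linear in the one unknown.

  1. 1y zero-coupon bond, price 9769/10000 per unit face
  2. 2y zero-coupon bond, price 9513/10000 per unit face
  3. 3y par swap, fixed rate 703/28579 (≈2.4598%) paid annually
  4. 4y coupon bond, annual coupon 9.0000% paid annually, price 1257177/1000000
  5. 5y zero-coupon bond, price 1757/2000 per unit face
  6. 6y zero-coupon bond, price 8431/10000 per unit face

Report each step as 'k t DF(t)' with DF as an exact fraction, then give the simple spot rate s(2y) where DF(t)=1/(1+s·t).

1 1 9769/10000
2 2 9513/10000
3 3 9297/10000
4 4 4587/5000
5 5 1757/2000
6 6 8431/10000
s(2y) = (1/(9513/10000) − 1)/(2) = 487/19026 ≈ 2.5597%

step 1 [1y] zero: DF = P = 9769/10000 ≈ 0.976900
step 2 [2y] zero: DF = P = 9513/10000 ≈ 0.951300
step 3 [3y] swap r/1=703/28579: DF=(1 − 703/28579·(0.976900+0.951300))/(1+703/28579) = 9297/10000 ≈ 0.929700
step 4 [4y] bond c/1=9/100: DF=(1257177/1000000 − 9/100·(0.976900+0.951300+0.929700))/(1+9/100) = 4587/5000 ≈ 0.917400
step 5 [5y] zero: DF = P = 1757/2000 ≈ 0.878500
step 6 [6y] zero: DF = P = 8431/10000 ≈ 0.843100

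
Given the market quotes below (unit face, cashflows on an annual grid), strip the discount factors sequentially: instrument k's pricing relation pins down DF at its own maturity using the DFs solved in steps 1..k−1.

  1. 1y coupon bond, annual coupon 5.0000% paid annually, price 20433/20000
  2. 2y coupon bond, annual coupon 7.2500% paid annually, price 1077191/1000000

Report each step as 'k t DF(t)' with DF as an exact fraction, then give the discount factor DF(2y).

1 1 973/1000
2 2 4693/5000
DF(2y) = 4693/5000 ≈ 0.938600

step 1 [1y] bond c/1=1/20: DF=(20433/20000 − 1/20·(0))/(1+1/20) = 973/1000 ≈ 0.973000
step 2 [2y] bond c/1=29/400: DF=(1077191/1000000 − 29/400·(0.973000))/(1+29/400) = 4693/5000 ≈ 0.938600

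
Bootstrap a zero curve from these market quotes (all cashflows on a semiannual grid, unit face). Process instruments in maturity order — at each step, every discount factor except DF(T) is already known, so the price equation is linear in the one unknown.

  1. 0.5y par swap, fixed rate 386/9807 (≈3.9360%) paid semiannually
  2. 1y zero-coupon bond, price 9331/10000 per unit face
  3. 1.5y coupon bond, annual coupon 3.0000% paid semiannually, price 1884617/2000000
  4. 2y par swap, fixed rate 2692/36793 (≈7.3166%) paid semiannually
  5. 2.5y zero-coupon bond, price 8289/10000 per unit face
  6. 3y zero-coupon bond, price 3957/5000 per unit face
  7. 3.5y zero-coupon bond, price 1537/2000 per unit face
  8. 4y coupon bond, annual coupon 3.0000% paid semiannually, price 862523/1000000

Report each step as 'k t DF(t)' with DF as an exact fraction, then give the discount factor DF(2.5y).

step 1 [0.5y] swap r/2=193/9807: DF=(1 − 193/9807·(0))/(1+193/9807) = 9807/10000 ≈ 0.980700
step 2 [1y] zero: DF = P = 9331/10000 ≈ 0.933100
step 3 [1.5y] bond c/2=3/200: DF=(1884617/2000000 − 3/200·(0.980700+0.933100))/(1+3/200) = 9001/10000 ≈ 0.900100
step 4 [2y] swap r/2=1346/36793: DF=(1 − 1346/36793·(0.980700+0.933100+0.900100))/(1+1346/36793) = 4327/5000 ≈ 0.865400
step 5 [2.5y] zero: DF = P = 8289/10000 ≈ 0.828900
step 6 [3y] zero: DF = P = 3957/5000 ≈ 0.791400
step 7 [3.5y] zero: DF = P = 1537/2000 ≈ 0.768500
step 8 [4y] bond c/2=3/200: DF=(862523/1000000 − 3/200·(0.980700+0.933100+0.900100+0.865400+0.828900+0.791400+0.768500))/(1+3/200) = 7601/10000 ≈ 0.760100

1 1/2 9807/10000
2 1 9331/10000
3 3/2 9001/10000
4 2 4327/5000
5 5/2 8289/10000
6 3 3957/5000
7 7/2 1537/2000
8 4 7601/10000
DF(2.5y) = 8289/10000 ≈ 0.828900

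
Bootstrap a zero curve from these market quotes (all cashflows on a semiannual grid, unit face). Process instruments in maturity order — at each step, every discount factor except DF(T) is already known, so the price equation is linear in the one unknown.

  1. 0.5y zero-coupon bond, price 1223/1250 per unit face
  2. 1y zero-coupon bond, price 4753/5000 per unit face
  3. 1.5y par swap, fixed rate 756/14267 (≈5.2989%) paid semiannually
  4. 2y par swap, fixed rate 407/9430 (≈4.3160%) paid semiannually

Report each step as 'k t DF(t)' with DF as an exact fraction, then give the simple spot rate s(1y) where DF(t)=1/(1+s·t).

1 1/2 1223/1250
2 1 4753/5000
3 3/2 2311/2500
4 2 4593/5000
s(1y) = (1/(4753/5000) − 1)/(1) = 247/4753 ≈ 5.1967%

step 1 [0.5y] zero: DF = P = 1223/1250 ≈ 0.978400
step 2 [1y] zero: DF = P = 4753/5000 ≈ 0.950600
step 3 [1.5y] swap r/2=378/14267: DF=(1 − 378/14267·(0.978400+0.950600))/(1+378/14267) = 2311/2500 ≈ 0.924400
step 4 [2y] swap r/2=407/18860: DF=(1 − 407/18860·(0.978400+0.950600+0.924400))/(1+407/18860) = 4593/5000 ≈ 0.918600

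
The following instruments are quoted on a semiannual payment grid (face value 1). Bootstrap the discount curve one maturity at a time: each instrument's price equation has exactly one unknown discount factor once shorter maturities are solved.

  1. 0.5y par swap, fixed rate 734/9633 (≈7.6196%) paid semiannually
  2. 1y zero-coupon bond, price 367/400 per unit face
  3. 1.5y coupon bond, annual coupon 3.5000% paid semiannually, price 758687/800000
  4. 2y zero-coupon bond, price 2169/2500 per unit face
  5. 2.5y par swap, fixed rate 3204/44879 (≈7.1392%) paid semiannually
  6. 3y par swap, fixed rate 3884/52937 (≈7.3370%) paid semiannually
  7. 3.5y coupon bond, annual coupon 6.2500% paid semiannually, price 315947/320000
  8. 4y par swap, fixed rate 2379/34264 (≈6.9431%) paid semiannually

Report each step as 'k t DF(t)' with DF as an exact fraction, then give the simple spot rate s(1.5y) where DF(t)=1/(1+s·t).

1 1/2 9633/10000
2 1 367/400
3 3/2 8997/10000
4 2 2169/2500
5 5/2 4199/5000
6 3 4029/5000
7 7/2 797/1000
8 4 7621/10000
s(1.5y) = (1/(8997/10000) − 1)/(3/2) = 2006/26991 ≈ 7.4321%

step 1 [0.5y] swap r/2=367/9633: DF=(1 − 367/9633·(0))/(1+367/9633) = 9633/10000 ≈ 0.963300
step 2 [1y] zero: DF = P = 367/400 ≈ 0.917500
step 3 [1.5y] bond c/2=7/400: DF=(758687/800000 − 7/400·(0.963300+0.917500))/(1+7/400) = 8997/10000 ≈ 0.899700
step 4 [2y] zero: DF = P = 2169/2500 ≈ 0.867600
step 5 [2.5y] swap r/2=1602/44879: DF=(1 − 1602/44879·(0.963300+0.917500+0.899700+0.867600))/(1+1602/44879) = 4199/5000 ≈ 0.839800
step 6 [3y] swap r/2=1942/52937: DF=(1 − 1942/52937·(0.963300+0.917500+0.899700+0.867600+0.839800))/(1+1942/52937) = 4029/5000 ≈ 0.805800
step 7 [3.5y] bond c/2=1/32: DF=(315947/320000 − 1/32·(0.963300+0.917500+0.899700+0.867600+0.839800+0.805800))/(1+1/32) = 797/1000 ≈ 0.797000
step 8 [4y] swap r/2=2379/68528: DF=(1 − 2379/68528·(0.963300+0.917500+0.899700+0.867600+0.839800+0.805800+0.797000))/(1+2379/68528) = 7621/10000 ≈ 0.762100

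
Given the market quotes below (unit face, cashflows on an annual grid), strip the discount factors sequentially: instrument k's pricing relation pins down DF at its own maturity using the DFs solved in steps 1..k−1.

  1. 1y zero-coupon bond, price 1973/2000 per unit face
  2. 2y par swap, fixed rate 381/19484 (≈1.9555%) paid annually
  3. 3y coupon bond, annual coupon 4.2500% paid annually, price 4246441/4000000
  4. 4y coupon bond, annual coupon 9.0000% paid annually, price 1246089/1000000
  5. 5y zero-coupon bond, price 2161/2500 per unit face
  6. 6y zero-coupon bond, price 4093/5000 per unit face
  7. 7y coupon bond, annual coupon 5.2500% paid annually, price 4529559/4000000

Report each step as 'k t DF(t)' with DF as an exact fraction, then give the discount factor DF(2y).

1 1 1973/2000
2 2 9619/10000
3 3 9389/10000
4 4 1131/1250
5 5 2161/2500
6 6 4093/5000
7 7 2007/2500
DF(2y) = 9619/10000 ≈ 0.961900

step 1 [1y] zero: DF = P = 1973/2000 ≈ 0.986500
step 2 [2y] swap r/1=381/19484: DF=(1 − 381/19484·(0.986500))/(1+381/19484) = 9619/10000 ≈ 0.961900
step 3 [3y] bond c/1=17/400: DF=(4246441/4000000 − 17/400·(0.986500+0.961900))/(1+17/400) = 9389/10000 ≈ 0.938900
step 4 [4y] bond c/1=9/100: DF=(1246089/1000000 − 9/100·(0.986500+0.961900+0.938900))/(1+9/100) = 1131/1250 ≈ 0.904800
step 5 [5y] zero: DF = P = 2161/2500 ≈ 0.864400
step 6 [6y] zero: DF = P = 4093/5000 ≈ 0.818600
step 7 [7y] bond c/1=21/400: DF=(4529559/4000000 − 21/400·(0.986500+0.961900+0.938900+0.904800+0.864400+0.818600))/(1+21/400) = 2007/2500 ≈ 0.802800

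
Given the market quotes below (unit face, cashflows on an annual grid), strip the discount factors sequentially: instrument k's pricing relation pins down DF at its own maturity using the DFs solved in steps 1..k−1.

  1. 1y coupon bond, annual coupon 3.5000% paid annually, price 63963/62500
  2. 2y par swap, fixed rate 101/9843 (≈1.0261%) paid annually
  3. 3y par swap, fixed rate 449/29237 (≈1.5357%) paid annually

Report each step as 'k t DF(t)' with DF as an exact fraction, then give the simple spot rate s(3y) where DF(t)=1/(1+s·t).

1 1 618/625
2 2 4899/5000
3 3 9551/10000
s(3y) = (1/(9551/10000) − 1)/(3) = 449/28653 ≈ 1.5670%

step 1 [1y] bond c/1=7/200: DF=(63963/62500 − 7/200·(0))/(1+7/200) = 618/625 ≈ 0.988800
step 2 [2y] swap r/1=101/9843: DF=(1 − 101/9843·(0.988800))/(1+101/9843) = 4899/5000 ≈ 0.979800
step 3 [3y] swap r/1=449/29237: DF=(1 − 449/29237·(0.988800+0.979800))/(1+449/29237) = 9551/10000 ≈ 0.955100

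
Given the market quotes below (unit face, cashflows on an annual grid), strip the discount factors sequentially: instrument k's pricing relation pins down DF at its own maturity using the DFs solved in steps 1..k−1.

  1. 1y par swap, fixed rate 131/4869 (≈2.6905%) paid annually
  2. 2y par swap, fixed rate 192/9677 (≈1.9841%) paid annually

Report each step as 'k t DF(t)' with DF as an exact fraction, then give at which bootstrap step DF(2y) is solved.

step 1 [1y] swap r/1=131/4869: DF=(1 − 131/4869·(0))/(1+131/4869) = 4869/5000 ≈ 0.973800
step 2 [2y] swap r/1=192/9677: DF=(1 − 192/9677·(0.973800))/(1+192/9677) = 601/625 ≈ 0.961600

1 1 4869/5000
2 2 601/625
DF(2y) is solved at step 2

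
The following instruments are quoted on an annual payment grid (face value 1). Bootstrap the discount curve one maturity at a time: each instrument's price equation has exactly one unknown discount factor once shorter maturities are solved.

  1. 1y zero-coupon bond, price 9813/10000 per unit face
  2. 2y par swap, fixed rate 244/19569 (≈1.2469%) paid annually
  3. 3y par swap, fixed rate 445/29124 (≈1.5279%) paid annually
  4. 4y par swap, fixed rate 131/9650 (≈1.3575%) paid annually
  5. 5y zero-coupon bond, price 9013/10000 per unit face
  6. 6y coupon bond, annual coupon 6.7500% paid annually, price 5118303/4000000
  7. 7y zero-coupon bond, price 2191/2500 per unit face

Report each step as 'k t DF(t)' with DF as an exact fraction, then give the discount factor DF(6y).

1 1 9813/10000
2 2 2439/2500
3 3 1911/2000
4 4 2369/2500
5 5 9013/10000
6 6 561/625
7 7 2191/2500
DF(6y) = 561/625 ≈ 0.897600

step 1 [1y] zero: DF = P = 9813/10000 ≈ 0.981300
step 2 [2y] swap r/1=244/19569: DF=(1 − 244/19569·(0.981300))/(1+244/19569) = 2439/2500 ≈ 0.975600
step 3 [3y] swap r/1=445/29124: DF=(1 − 445/29124·(0.981300+0.975600))/(1+445/29124) = 1911/2000 ≈ 0.955500
step 4 [4y] swap r/1=131/9650: DF=(1 − 131/9650·(0.981300+0.975600+0.955500))/(1+131/9650) = 2369/2500 ≈ 0.947600
step 5 [5y] zero: DF = P = 9013/10000 ≈ 0.901300
step 6 [6y] bond c/1=27/400: DF=(5118303/4000000 − 27/400·(0.981300+0.975600+0.955500+0.947600+0.901300))/(1+27/400) = 561/625 ≈ 0.897600
step 7 [7y] zero: DF = P = 2191/2500 ≈ 0.876400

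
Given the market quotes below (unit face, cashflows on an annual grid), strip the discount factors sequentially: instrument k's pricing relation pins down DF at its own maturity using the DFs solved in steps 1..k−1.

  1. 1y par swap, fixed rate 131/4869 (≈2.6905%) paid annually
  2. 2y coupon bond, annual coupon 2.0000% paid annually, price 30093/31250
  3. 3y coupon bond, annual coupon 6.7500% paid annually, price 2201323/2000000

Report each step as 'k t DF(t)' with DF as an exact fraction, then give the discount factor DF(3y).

step 1 [1y] swap r/1=131/4869: DF=(1 − 131/4869·(0))/(1+131/4869) = 4869/5000 ≈ 0.973800
step 2 [2y] bond c/1=1/50: DF=(30093/31250 − 1/50·(0.973800))/(1+1/50) = 37/40 ≈ 0.925000
step 3 [3y] bond c/1=27/400: DF=(2201323/2000000 − 27/400·(0.973800+0.925000))/(1+27/400) = 911/1000 ≈ 0.911000

1 1 4869/5000
2 2 37/40
3 3 911/1000
DF(3y) = 911/1000 ≈ 0.911000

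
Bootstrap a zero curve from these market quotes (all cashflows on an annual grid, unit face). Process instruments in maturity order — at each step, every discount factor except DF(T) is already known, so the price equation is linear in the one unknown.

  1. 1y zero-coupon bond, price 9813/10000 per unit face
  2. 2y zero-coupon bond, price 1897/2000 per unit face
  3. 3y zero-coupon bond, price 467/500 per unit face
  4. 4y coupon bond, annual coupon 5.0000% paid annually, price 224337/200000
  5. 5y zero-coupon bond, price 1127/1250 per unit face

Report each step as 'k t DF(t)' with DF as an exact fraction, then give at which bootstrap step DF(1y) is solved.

1 1 9813/10000
2 2 1897/2000
3 3 467/500
4 4 9319/10000
5 5 1127/1250
DF(1y) is solved at step 1

step 1 [1y] zero: DF = P = 9813/10000 ≈ 0.981300
step 2 [2y] zero: DF = P = 1897/2000 ≈ 0.948500
step 3 [3y] zero: DF = P = 467/500 ≈ 0.934000
step 4 [4y] bond c/1=1/20: DF=(224337/200000 − 1/20·(0.981300+0.948500+0.934000))/(1+1/20) = 9319/10000 ≈ 0.931900
step 5 [5y] zero: DF = P = 1127/1250 ≈ 0.901600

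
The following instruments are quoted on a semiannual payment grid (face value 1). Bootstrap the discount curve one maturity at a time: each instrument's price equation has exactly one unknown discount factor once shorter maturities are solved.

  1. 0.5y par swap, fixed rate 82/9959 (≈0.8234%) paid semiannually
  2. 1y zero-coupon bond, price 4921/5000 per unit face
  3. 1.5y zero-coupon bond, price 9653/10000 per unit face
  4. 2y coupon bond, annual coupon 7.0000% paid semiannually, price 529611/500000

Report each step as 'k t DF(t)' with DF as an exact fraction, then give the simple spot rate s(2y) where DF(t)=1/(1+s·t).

1 1/2 9959/10000
2 1 4921/5000
3 3/2 9653/10000
4 2 4619/5000
s(2y) = (1/(4619/5000) − 1)/(2) = 381/9238 ≈ 4.1243%

step 1 [0.5y] swap r/2=41/9959: DF=(1 − 41/9959·(0))/(1+41/9959) = 9959/10000 ≈ 0.995900
step 2 [1y] zero: DF = P = 4921/5000 ≈ 0.984200
step 3 [1.5y] zero: DF = P = 9653/10000 ≈ 0.965300
step 4 [2y] bond c/2=7/200: DF=(529611/500000 − 7/200·(0.995900+0.984200+0.965300))/(1+7/200) = 4619/5000 ≈ 0.923800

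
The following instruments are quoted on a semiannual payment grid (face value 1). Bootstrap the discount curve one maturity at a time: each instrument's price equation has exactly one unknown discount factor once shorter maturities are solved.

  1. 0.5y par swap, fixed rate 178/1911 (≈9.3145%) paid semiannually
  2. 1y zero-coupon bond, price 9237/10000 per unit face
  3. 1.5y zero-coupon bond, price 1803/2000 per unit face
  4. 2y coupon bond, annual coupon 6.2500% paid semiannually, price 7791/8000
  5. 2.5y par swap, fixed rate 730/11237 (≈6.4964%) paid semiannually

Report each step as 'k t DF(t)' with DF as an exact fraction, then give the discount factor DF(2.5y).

1 1/2 1911/2000
2 1 9237/10000
3 3/2 1803/2000
4 2 8601/10000
5 5/2 427/500
DF(2.5y) = 427/500 ≈ 0.854000

step 1 [0.5y] swap r/2=89/1911: DF=(1 − 89/1911·(0))/(1+89/1911) = 1911/2000 ≈ 0.955500
step 2 [1y] zero: DF = P = 9237/10000 ≈ 0.923700
step 3 [1.5y] zero: DF = P = 1803/2000 ≈ 0.901500
step 4 [2y] bond c/2=1/32: DF=(7791/8000 − 1/32·(0.955500+0.923700+0.901500))/(1+1/32) = 8601/10000 ≈ 0.860100
step 5 [2.5y] swap r/2=365/11237: DF=(1 − 365/11237·(0.955500+0.923700+0.901500+0.860100))/(1+365/11237) = 427/500 ≈ 0.854000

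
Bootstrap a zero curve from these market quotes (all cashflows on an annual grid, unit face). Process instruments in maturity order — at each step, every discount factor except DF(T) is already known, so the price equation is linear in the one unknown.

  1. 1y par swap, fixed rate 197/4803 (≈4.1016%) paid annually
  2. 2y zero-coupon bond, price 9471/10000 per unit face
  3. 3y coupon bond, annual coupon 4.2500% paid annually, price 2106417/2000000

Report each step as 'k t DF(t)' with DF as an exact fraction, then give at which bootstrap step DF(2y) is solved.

1 1 4803/5000
2 2 9471/10000
3 3 373/400
DF(2y) is solved at step 2

step 1 [1y] swap r/1=197/4803: DF=(1 − 197/4803·(0))/(1+197/4803) = 4803/5000 ≈ 0.960600
step 2 [2y] zero: DF = P = 9471/10000 ≈ 0.947100
step 3 [3y] bond c/1=17/400: DF=(2106417/2000000 − 17/400·(0.960600+0.947100))/(1+17/400) = 373/400 ≈ 0.932500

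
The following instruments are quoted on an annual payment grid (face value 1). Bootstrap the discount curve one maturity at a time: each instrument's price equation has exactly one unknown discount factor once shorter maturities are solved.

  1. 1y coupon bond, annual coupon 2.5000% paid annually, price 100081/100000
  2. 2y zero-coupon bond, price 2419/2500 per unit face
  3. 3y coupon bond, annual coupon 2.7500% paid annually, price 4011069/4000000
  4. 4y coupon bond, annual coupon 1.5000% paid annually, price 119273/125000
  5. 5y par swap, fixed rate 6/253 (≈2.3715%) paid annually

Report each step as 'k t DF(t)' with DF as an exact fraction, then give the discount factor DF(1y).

1 1 2441/2500
2 2 2419/2500
3 3 9239/10000
4 4 8977/10000
5 5 556/625
DF(1y) = 2441/2500 ≈ 0.976400

step 1 [1y] bond c/1=1/40: DF=(100081/100000 − 1/40·(0))/(1+1/40) = 2441/2500 ≈ 0.976400
step 2 [2y] zero: DF = P = 2419/2500 ≈ 0.967600
step 3 [3y] bond c/1=11/400: DF=(4011069/4000000 − 11/400·(0.976400+0.967600))/(1+11/400) = 9239/10000 ≈ 0.923900
step 4 [4y] bond c/1=3/200: DF=(119273/125000 − 3/200·(0.976400+0.967600+0.923900))/(1+3/200) = 8977/10000 ≈ 0.897700
step 5 [5y] swap r/1=6/253: DF=(1 − 6/253·(0.976400+0.967600+0.923900+0.897700))/(1+6/253) = 556/625 ≈ 0.889600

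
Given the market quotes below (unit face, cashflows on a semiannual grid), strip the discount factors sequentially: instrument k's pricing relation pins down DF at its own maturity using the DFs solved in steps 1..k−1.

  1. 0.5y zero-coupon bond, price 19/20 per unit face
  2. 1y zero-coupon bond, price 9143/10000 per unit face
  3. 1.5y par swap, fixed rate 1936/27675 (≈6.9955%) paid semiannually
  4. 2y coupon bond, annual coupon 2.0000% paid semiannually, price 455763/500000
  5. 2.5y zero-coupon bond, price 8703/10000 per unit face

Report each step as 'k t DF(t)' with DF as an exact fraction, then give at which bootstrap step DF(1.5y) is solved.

1 1/2 19/20
2 1 9143/10000
3 3/2 1129/1250
4 2 8751/10000
5 5/2 8703/10000
DF(1.5y) is solved at step 3

step 1 [0.5y] zero: DF = P = 19/20 ≈ 0.950000
step 2 [1y] zero: DF = P = 9143/10000 ≈ 0.914300
step 3 [1.5y] swap r/2=968/27675: DF=(1 − 968/27675·(0.950000+0.914300))/(1+968/27675) = 1129/1250 ≈ 0.903200
step 4 [2y] bond c/2=1/100: DF=(455763/500000 − 1/100·(0.950000+0.914300+0.903200))/(1+1/100) = 8751/10000 ≈ 0.875100
step 5 [2.5y] zero: DF = P = 8703/10000 ≈ 0.870300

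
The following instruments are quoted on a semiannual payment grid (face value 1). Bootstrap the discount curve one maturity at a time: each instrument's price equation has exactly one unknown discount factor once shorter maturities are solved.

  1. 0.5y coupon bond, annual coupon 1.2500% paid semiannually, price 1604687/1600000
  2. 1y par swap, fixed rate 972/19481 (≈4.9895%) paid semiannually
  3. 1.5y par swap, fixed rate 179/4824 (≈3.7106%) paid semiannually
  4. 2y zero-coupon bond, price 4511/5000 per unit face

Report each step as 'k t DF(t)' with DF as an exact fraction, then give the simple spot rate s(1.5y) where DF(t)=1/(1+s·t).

1 1/2 9967/10000
2 1 4757/5000
3 3/2 9463/10000
4 2 4511/5000
s(1.5y) = (1/(9463/10000) − 1)/(3/2) = 358/9463 ≈ 3.7832%

step 1 [0.5y] bond c/2=1/160: DF=(1604687/1600000 − 1/160·(0))/(1+1/160) = 9967/10000 ≈ 0.996700
step 2 [1y] swap r/2=486/19481: DF=(1 − 486/19481·(0.996700))/(1+486/19481) = 4757/5000 ≈ 0.951400
step 3 [1.5y] swap r/2=179/9648: DF=(1 − 179/9648·(0.996700+0.951400))/(1+179/9648) = 9463/10000 ≈ 0.946300
step 4 [2y] zero: DF = P = 4511/5000 ≈ 0.902200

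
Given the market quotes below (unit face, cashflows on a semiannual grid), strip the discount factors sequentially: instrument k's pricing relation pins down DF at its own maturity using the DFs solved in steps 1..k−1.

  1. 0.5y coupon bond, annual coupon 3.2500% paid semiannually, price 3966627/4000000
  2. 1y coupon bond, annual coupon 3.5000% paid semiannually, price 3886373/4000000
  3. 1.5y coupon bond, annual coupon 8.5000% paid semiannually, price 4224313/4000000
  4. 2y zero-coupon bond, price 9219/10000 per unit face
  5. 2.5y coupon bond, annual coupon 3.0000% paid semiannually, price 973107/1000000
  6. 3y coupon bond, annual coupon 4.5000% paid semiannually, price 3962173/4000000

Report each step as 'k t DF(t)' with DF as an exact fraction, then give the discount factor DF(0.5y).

1 1/2 4879/5000
2 1 9381/10000
3 3/2 187/200
4 2 9219/10000
5 5/2 903/1000
6 3 8659/10000
DF(0.5y) = 4879/5000 ≈ 0.975800

step 1 [0.5y] bond c/2=13/800: DF=(3966627/4000000 − 13/800·(0))/(1+13/800) = 4879/5000 ≈ 0.975800
step 2 [1y] bond c/2=7/400: DF=(3886373/4000000 − 7/400·(0.975800))/(1+7/400) = 9381/10000 ≈ 0.938100
step 3 [1.5y] bond c/2=17/400: DF=(4224313/4000000 − 17/400·(0.975800+0.938100))/(1+17/400) = 187/200 ≈ 0.935000
step 4 [2y] zero: DF = P = 9219/10000 ≈ 0.921900
step 5 [2.5y] bond c/2=3/200: DF=(973107/1000000 − 3/200·(0.975800+0.938100+0.935000+0.921900))/(1+3/200) = 903/1000 ≈ 0.903000
step 6 [3y] bond c/2=9/400: DF=(3962173/4000000 − 9/400·(0.975800+0.938100+0.935000+0.921900+0.903000))/(1+9/400) = 8659/10000 ≈ 0.865900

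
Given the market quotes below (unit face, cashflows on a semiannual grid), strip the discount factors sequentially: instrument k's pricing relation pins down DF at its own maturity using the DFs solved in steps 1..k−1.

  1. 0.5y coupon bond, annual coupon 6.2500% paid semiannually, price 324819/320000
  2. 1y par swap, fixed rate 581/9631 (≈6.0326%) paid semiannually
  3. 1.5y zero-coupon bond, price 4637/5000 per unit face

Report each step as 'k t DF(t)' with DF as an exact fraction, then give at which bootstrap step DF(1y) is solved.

step 1 [0.5y] bond c/2=1/32: DF=(324819/320000 − 1/32·(0))/(1+1/32) = 9843/10000 ≈ 0.984300
step 2 [1y] swap r/2=581/19262: DF=(1 − 581/19262·(0.984300))/(1+581/19262) = 9419/10000 ≈ 0.941900
step 3 [1.5y] zero: DF = P = 4637/5000 ≈ 0.927400

1 1/2 9843/10000
2 1 9419/10000
3 3/2 4637/5000
DF(1y) is solved at step 2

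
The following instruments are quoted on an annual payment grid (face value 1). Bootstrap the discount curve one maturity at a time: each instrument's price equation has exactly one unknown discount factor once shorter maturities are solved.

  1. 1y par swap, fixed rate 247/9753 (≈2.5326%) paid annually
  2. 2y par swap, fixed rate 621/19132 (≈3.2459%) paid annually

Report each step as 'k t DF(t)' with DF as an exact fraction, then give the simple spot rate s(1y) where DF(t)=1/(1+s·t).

1 1 9753/10000
2 2 9379/10000
s(1y) = (1/(9753/10000) − 1)/(1) = 247/9753 ≈ 2.5326%

step 1 [1y] swap r/1=247/9753: DF=(1 − 247/9753·(0))/(1+247/9753) = 9753/10000 ≈ 0.975300
step 2 [2y] swap r/1=621/19132: DF=(1 − 621/19132·(0.975300))/(1+621/19132) = 9379/10000 ≈ 0.937900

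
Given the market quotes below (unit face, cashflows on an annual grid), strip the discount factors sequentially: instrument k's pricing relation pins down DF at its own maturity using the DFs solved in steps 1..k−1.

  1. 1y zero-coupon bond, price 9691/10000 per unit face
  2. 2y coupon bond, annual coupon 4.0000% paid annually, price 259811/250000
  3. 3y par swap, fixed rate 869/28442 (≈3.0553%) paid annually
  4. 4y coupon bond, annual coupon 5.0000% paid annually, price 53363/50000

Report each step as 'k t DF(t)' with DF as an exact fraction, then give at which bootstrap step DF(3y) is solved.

1 1 9691/10000
2 2 481/500
3 3 9131/10000
4 4 881/1000
DF(3y) is solved at step 3

step 1 [1y] zero: DF = P = 9691/10000 ≈ 0.969100
step 2 [2y] bond c/1=1/25: DF=(259811/250000 − 1/25·(0.969100))/(1+1/25) = 481/500 ≈ 0.962000
step 3 [3y] swap r/1=869/28442: DF=(1 − 869/28442·(0.969100+0.962000))/(1+869/28442) = 9131/10000 ≈ 0.913100
step 4 [4y] bond c/1=1/20: DF=(53363/50000 − 1/20·(0.969100+0.962000+0.913100))/(1+1/20) = 881/1000 ≈ 0.881000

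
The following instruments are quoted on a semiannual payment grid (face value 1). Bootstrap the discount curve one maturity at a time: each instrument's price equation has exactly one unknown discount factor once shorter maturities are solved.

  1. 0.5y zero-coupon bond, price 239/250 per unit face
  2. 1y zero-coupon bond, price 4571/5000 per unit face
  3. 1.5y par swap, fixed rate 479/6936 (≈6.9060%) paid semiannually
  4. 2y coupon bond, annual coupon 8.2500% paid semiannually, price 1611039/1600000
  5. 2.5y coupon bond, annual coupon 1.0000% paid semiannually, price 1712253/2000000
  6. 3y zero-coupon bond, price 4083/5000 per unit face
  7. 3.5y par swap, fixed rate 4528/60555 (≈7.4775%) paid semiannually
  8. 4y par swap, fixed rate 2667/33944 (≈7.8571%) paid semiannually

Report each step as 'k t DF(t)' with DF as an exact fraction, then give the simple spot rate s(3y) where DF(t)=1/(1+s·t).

step 1 [0.5y] zero: DF = P = 239/250 ≈ 0.956000
step 2 [1y] zero: DF = P = 4571/5000 ≈ 0.914200
step 3 [1.5y] swap r/2=479/13872: DF=(1 − 479/13872·(0.956000+0.914200))/(1+479/13872) = 4521/5000 ≈ 0.904200
step 4 [2y] bond c/2=33/800: DF=(1611039/1600000 − 33/800·(0.956000+0.914200+0.904200))/(1+33/800) = 8571/10000 ≈ 0.857100
step 5 [2.5y] bond c/2=1/200: DF=(1712253/2000000 − 1/200·(0.956000+0.914200+0.904200+0.857100))/(1+1/200) = 4169/5000 ≈ 0.833800
step 6 [3y] zero: DF = P = 4083/5000 ≈ 0.816600
step 7 [3.5y] swap r/2=2264/60555: DF=(1 − 2264/60555·(0.956000+0.914200+0.904200+0.857100+0.833800+0.816600))/(1+2264/60555) = 967/1250 ≈ 0.773600
step 8 [4y] swap r/2=2667/67888: DF=(1 − 2667/67888·(0.956000+0.914200+0.904200+0.857100+0.833800+0.816600+0.773600))/(1+2667/67888) = 7333/10000 ≈ 0.733300

1 1/2 239/250
2 1 4571/5000
3 3/2 4521/5000
4 2 8571/10000
5 5/2 4169/5000
6 3 4083/5000
7 7/2 967/1250
8 4 7333/10000
s(3y) = (1/(4083/5000) − 1)/(3) = 917/12249 ≈ 7.4863%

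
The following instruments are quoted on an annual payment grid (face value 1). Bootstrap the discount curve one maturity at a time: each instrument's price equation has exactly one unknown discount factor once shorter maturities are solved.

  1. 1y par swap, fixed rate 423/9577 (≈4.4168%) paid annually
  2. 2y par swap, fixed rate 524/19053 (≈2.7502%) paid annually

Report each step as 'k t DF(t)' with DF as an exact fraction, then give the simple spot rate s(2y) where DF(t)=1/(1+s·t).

1 1 9577/10000
2 2 2369/2500
s(2y) = (1/(2369/2500) − 1)/(2) = 131/4738 ≈ 2.7649%

step 1 [1y] swap r/1=423/9577: DF=(1 − 423/9577·(0))/(1+423/9577) = 9577/10000 ≈ 0.957700
step 2 [2y] swap r/1=524/19053: DF=(1 − 524/19053·(0.957700))/(1+524/19053) = 2369/2500 ≈ 0.947600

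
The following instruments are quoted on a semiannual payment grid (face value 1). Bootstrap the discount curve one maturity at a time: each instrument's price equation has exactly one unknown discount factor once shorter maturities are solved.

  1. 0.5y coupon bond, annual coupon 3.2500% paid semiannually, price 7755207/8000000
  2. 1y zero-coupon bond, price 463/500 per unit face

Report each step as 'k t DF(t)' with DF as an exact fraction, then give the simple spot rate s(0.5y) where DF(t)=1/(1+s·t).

1 1/2 9539/10000
2 1 463/500
s(0.5y) = (1/(9539/10000) − 1)/(1/2) = 922/9539 ≈ 9.6656%

step 1 [0.5y] bond c/2=13/800: DF=(7755207/8000000 − 13/800·(0))/(1+13/800) = 9539/10000 ≈ 0.953900
step 2 [1y] zero: DF = P = 463/500 ≈ 0.926000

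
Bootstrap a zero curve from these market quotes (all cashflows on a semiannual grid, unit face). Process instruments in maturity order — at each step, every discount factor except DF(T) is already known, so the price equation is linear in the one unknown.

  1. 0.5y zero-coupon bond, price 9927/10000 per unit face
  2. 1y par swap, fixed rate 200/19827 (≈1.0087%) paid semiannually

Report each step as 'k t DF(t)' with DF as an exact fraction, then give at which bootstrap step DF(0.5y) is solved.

1 1/2 9927/10000
2 1 99/100
DF(0.5y) is solved at step 1

step 1 [0.5y] zero: DF = P = 9927/10000 ≈ 0.992700
step 2 [1y] swap r/2=100/19827: DF=(1 − 100/19827·(0.992700))/(1+100/19827) = 99/100 ≈ 0.990000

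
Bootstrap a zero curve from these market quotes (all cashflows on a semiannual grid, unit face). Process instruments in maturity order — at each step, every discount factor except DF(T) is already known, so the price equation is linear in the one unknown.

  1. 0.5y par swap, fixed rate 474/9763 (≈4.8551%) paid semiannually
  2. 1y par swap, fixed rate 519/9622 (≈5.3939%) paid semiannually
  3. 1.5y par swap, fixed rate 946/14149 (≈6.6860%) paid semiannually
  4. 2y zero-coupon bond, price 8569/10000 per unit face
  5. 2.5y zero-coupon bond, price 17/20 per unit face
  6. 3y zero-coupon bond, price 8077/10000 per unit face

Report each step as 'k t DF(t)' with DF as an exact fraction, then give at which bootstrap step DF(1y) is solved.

1 1/2 9763/10000
2 1 9481/10000
3 3/2 4527/5000
4 2 8569/10000
5 5/2 17/20
6 3 8077/10000
DF(1y) is solved at step 2

step 1 [0.5y] swap r/2=237/9763: DF=(1 − 237/9763·(0))/(1+237/9763) = 9763/10000 ≈ 0.976300
step 2 [1y] swap r/2=519/19244: DF=(1 − 519/19244·(0.976300))/(1+519/19244) = 9481/10000 ≈ 0.948100
step 3 [1.5y] swap r/2=473/14149: DF=(1 − 473/14149·(0.976300+0.948100))/(1+473/14149) = 4527/5000 ≈ 0.905400
step 4 [2y] zero: DF = P = 8569/10000 ≈ 0.856900
step 5 [2.5y] zero: DF = P = 17/20 ≈ 0.850000
step 6 [3y] zero: DF = P = 8077/10000 ≈ 0.807700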